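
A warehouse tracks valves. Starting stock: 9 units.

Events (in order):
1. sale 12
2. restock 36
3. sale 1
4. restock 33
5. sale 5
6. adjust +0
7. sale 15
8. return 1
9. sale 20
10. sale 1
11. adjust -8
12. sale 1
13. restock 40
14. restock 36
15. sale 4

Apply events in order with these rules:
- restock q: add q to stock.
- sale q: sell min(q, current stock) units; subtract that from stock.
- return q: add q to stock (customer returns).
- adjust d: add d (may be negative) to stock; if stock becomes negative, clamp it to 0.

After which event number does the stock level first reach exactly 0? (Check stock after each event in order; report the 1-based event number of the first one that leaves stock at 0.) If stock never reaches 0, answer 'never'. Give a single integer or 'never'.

Processing events:
Start: stock = 9
  Event 1 (sale 12): sell min(12,9)=9. stock: 9 - 9 = 0. total_sold = 9
  Event 2 (restock 36): 0 + 36 = 36
  Event 3 (sale 1): sell min(1,36)=1. stock: 36 - 1 = 35. total_sold = 10
  Event 4 (restock 33): 35 + 33 = 68
  Event 5 (sale 5): sell min(5,68)=5. stock: 68 - 5 = 63. total_sold = 15
  Event 6 (adjust +0): 63 + 0 = 63
  Event 7 (sale 15): sell min(15,63)=15. stock: 63 - 15 = 48. total_sold = 30
  Event 8 (return 1): 48 + 1 = 49
  Event 9 (sale 20): sell min(20,49)=20. stock: 49 - 20 = 29. total_sold = 50
  Event 10 (sale 1): sell min(1,29)=1. stock: 29 - 1 = 28. total_sold = 51
  Event 11 (adjust -8): 28 + -8 = 20
  Event 12 (sale 1): sell min(1,20)=1. stock: 20 - 1 = 19. total_sold = 52
  Event 13 (restock 40): 19 + 40 = 59
  Event 14 (restock 36): 59 + 36 = 95
  Event 15 (sale 4): sell min(4,95)=4. stock: 95 - 4 = 91. total_sold = 56
Final: stock = 91, total_sold = 56

First zero at event 1.

Answer: 1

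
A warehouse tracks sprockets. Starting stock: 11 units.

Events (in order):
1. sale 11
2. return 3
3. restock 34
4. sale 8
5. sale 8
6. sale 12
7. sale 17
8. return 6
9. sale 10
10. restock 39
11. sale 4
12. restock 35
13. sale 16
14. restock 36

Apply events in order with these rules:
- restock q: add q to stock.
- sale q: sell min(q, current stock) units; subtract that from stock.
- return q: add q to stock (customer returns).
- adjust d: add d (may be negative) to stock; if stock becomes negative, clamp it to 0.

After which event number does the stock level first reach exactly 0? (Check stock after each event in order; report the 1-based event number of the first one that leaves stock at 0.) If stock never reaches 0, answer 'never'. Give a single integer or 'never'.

Processing events:
Start: stock = 11
  Event 1 (sale 11): sell min(11,11)=11. stock: 11 - 11 = 0. total_sold = 11
  Event 2 (return 3): 0 + 3 = 3
  Event 3 (restock 34): 3 + 34 = 37
  Event 4 (sale 8): sell min(8,37)=8. stock: 37 - 8 = 29. total_sold = 19
  Event 5 (sale 8): sell min(8,29)=8. stock: 29 - 8 = 21. total_sold = 27
  Event 6 (sale 12): sell min(12,21)=12. stock: 21 - 12 = 9. total_sold = 39
  Event 7 (sale 17): sell min(17,9)=9. stock: 9 - 9 = 0. total_sold = 48
  Event 8 (return 6): 0 + 6 = 6
  Event 9 (sale 10): sell min(10,6)=6. stock: 6 - 6 = 0. total_sold = 54
  Event 10 (restock 39): 0 + 39 = 39
  Event 11 (sale 4): sell min(4,39)=4. stock: 39 - 4 = 35. total_sold = 58
  Event 12 (restock 35): 35 + 35 = 70
  Event 13 (sale 16): sell min(16,70)=16. stock: 70 - 16 = 54. total_sold = 74
  Event 14 (restock 36): 54 + 36 = 90
Final: stock = 90, total_sold = 74

First zero at event 1.

Answer: 1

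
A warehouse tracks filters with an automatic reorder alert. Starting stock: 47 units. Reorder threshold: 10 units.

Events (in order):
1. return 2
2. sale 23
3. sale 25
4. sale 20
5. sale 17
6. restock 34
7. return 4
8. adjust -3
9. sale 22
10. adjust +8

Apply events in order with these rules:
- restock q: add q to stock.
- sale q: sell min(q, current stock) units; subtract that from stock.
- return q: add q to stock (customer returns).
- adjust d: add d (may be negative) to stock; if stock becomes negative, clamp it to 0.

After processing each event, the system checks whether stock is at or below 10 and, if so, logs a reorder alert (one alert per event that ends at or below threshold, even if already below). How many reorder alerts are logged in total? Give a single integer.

Answer: 3

Derivation:
Processing events:
Start: stock = 47
  Event 1 (return 2): 47 + 2 = 49
  Event 2 (sale 23): sell min(23,49)=23. stock: 49 - 23 = 26. total_sold = 23
  Event 3 (sale 25): sell min(25,26)=25. stock: 26 - 25 = 1. total_sold = 48
  Event 4 (sale 20): sell min(20,1)=1. stock: 1 - 1 = 0. total_sold = 49
  Event 5 (sale 17): sell min(17,0)=0. stock: 0 - 0 = 0. total_sold = 49
  Event 6 (restock 34): 0 + 34 = 34
  Event 7 (return 4): 34 + 4 = 38
  Event 8 (adjust -3): 38 + -3 = 35
  Event 9 (sale 22): sell min(22,35)=22. stock: 35 - 22 = 13. total_sold = 71
  Event 10 (adjust +8): 13 + 8 = 21
Final: stock = 21, total_sold = 71

Checking against threshold 10:
  After event 1: stock=49 > 10
  After event 2: stock=26 > 10
  After event 3: stock=1 <= 10 -> ALERT
  After event 4: stock=0 <= 10 -> ALERT
  After event 5: stock=0 <= 10 -> ALERT
  After event 6: stock=34 > 10
  After event 7: stock=38 > 10
  After event 8: stock=35 > 10
  After event 9: stock=13 > 10
  After event 10: stock=21 > 10
Alert events: [3, 4, 5]. Count = 3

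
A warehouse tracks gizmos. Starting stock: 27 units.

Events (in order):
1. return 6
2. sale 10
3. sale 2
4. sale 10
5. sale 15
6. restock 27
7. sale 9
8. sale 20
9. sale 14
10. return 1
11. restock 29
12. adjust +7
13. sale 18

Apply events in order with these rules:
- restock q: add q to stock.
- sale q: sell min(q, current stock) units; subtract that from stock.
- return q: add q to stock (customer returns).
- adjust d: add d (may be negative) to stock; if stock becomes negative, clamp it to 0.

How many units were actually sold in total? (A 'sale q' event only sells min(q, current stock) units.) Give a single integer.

Answer: 78

Derivation:
Processing events:
Start: stock = 27
  Event 1 (return 6): 27 + 6 = 33
  Event 2 (sale 10): sell min(10,33)=10. stock: 33 - 10 = 23. total_sold = 10
  Event 3 (sale 2): sell min(2,23)=2. stock: 23 - 2 = 21. total_sold = 12
  Event 4 (sale 10): sell min(10,21)=10. stock: 21 - 10 = 11. total_sold = 22
  Event 5 (sale 15): sell min(15,11)=11. stock: 11 - 11 = 0. total_sold = 33
  Event 6 (restock 27): 0 + 27 = 27
  Event 7 (sale 9): sell min(9,27)=9. stock: 27 - 9 = 18. total_sold = 42
  Event 8 (sale 20): sell min(20,18)=18. stock: 18 - 18 = 0. total_sold = 60
  Event 9 (sale 14): sell min(14,0)=0. stock: 0 - 0 = 0. total_sold = 60
  Event 10 (return 1): 0 + 1 = 1
  Event 11 (restock 29): 1 + 29 = 30
  Event 12 (adjust +7): 30 + 7 = 37
  Event 13 (sale 18): sell min(18,37)=18. stock: 37 - 18 = 19. total_sold = 78
Final: stock = 19, total_sold = 78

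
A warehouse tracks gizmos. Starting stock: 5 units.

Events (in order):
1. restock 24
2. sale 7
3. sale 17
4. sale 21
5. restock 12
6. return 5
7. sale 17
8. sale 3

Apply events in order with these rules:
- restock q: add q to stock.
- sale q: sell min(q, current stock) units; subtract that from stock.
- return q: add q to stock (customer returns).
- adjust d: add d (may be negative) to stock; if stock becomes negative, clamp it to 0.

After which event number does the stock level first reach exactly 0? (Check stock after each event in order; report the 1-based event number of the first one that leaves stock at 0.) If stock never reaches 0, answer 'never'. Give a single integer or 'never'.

Processing events:
Start: stock = 5
  Event 1 (restock 24): 5 + 24 = 29
  Event 2 (sale 7): sell min(7,29)=7. stock: 29 - 7 = 22. total_sold = 7
  Event 3 (sale 17): sell min(17,22)=17. stock: 22 - 17 = 5. total_sold = 24
  Event 4 (sale 21): sell min(21,5)=5. stock: 5 - 5 = 0. total_sold = 29
  Event 5 (restock 12): 0 + 12 = 12
  Event 6 (return 5): 12 + 5 = 17
  Event 7 (sale 17): sell min(17,17)=17. stock: 17 - 17 = 0. total_sold = 46
  Event 8 (sale 3): sell min(3,0)=0. stock: 0 - 0 = 0. total_sold = 46
Final: stock = 0, total_sold = 46

First zero at event 4.

Answer: 4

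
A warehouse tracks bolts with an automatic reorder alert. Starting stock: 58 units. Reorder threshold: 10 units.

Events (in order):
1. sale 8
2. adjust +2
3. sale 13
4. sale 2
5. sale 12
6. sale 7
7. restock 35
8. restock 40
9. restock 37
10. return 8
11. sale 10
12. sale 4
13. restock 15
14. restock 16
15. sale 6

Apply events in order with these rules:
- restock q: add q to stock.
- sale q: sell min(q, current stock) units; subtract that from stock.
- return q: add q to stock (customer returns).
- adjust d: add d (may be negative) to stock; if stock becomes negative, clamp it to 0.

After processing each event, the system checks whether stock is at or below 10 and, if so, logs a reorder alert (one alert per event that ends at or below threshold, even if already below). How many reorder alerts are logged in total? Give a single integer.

Processing events:
Start: stock = 58
  Event 1 (sale 8): sell min(8,58)=8. stock: 58 - 8 = 50. total_sold = 8
  Event 2 (adjust +2): 50 + 2 = 52
  Event 3 (sale 13): sell min(13,52)=13. stock: 52 - 13 = 39. total_sold = 21
  Event 4 (sale 2): sell min(2,39)=2. stock: 39 - 2 = 37. total_sold = 23
  Event 5 (sale 12): sell min(12,37)=12. stock: 37 - 12 = 25. total_sold = 35
  Event 6 (sale 7): sell min(7,25)=7. stock: 25 - 7 = 18. total_sold = 42
  Event 7 (restock 35): 18 + 35 = 53
  Event 8 (restock 40): 53 + 40 = 93
  Event 9 (restock 37): 93 + 37 = 130
  Event 10 (return 8): 130 + 8 = 138
  Event 11 (sale 10): sell min(10,138)=10. stock: 138 - 10 = 128. total_sold = 52
  Event 12 (sale 4): sell min(4,128)=4. stock: 128 - 4 = 124. total_sold = 56
  Event 13 (restock 15): 124 + 15 = 139
  Event 14 (restock 16): 139 + 16 = 155
  Event 15 (sale 6): sell min(6,155)=6. stock: 155 - 6 = 149. total_sold = 62
Final: stock = 149, total_sold = 62

Checking against threshold 10:
  After event 1: stock=50 > 10
  After event 2: stock=52 > 10
  After event 3: stock=39 > 10
  After event 4: stock=37 > 10
  After event 5: stock=25 > 10
  After event 6: stock=18 > 10
  After event 7: stock=53 > 10
  After event 8: stock=93 > 10
  After event 9: stock=130 > 10
  After event 10: stock=138 > 10
  After event 11: stock=128 > 10
  After event 12: stock=124 > 10
  After event 13: stock=139 > 10
  After event 14: stock=155 > 10
  After event 15: stock=149 > 10
Alert events: []. Count = 0

Answer: 0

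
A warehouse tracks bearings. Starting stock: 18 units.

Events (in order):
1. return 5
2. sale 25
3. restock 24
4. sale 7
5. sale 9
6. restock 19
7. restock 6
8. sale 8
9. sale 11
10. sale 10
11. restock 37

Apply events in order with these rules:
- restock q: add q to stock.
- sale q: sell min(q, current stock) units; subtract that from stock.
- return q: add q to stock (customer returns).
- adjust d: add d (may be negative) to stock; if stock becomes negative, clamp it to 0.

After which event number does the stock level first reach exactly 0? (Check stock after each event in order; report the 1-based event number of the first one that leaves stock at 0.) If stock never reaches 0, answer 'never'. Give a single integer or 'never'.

Processing events:
Start: stock = 18
  Event 1 (return 5): 18 + 5 = 23
  Event 2 (sale 25): sell min(25,23)=23. stock: 23 - 23 = 0. total_sold = 23
  Event 3 (restock 24): 0 + 24 = 24
  Event 4 (sale 7): sell min(7,24)=7. stock: 24 - 7 = 17. total_sold = 30
  Event 5 (sale 9): sell min(9,17)=9. stock: 17 - 9 = 8. total_sold = 39
  Event 6 (restock 19): 8 + 19 = 27
  Event 7 (restock 6): 27 + 6 = 33
  Event 8 (sale 8): sell min(8,33)=8. stock: 33 - 8 = 25. total_sold = 47
  Event 9 (sale 11): sell min(11,25)=11. stock: 25 - 11 = 14. total_sold = 58
  Event 10 (sale 10): sell min(10,14)=10. stock: 14 - 10 = 4. total_sold = 68
  Event 11 (restock 37): 4 + 37 = 41
Final: stock = 41, total_sold = 68

First zero at event 2.

Answer: 2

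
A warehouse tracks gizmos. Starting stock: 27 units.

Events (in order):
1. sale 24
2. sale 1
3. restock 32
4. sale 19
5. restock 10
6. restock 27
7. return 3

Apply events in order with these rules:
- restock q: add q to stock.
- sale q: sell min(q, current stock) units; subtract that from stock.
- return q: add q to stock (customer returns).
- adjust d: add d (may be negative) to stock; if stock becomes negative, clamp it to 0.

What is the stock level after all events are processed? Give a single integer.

Processing events:
Start: stock = 27
  Event 1 (sale 24): sell min(24,27)=24. stock: 27 - 24 = 3. total_sold = 24
  Event 2 (sale 1): sell min(1,3)=1. stock: 3 - 1 = 2. total_sold = 25
  Event 3 (restock 32): 2 + 32 = 34
  Event 4 (sale 19): sell min(19,34)=19. stock: 34 - 19 = 15. total_sold = 44
  Event 5 (restock 10): 15 + 10 = 25
  Event 6 (restock 27): 25 + 27 = 52
  Event 7 (return 3): 52 + 3 = 55
Final: stock = 55, total_sold = 44

Answer: 55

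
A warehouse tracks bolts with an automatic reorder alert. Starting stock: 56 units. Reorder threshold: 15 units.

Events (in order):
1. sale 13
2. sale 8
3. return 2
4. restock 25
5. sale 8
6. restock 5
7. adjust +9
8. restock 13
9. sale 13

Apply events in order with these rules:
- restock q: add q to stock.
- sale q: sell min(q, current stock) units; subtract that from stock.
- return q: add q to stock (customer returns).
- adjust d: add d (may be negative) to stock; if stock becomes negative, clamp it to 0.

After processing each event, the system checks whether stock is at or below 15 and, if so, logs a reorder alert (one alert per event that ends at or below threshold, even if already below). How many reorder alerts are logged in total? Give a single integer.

Processing events:
Start: stock = 56
  Event 1 (sale 13): sell min(13,56)=13. stock: 56 - 13 = 43. total_sold = 13
  Event 2 (sale 8): sell min(8,43)=8. stock: 43 - 8 = 35. total_sold = 21
  Event 3 (return 2): 35 + 2 = 37
  Event 4 (restock 25): 37 + 25 = 62
  Event 5 (sale 8): sell min(8,62)=8. stock: 62 - 8 = 54. total_sold = 29
  Event 6 (restock 5): 54 + 5 = 59
  Event 7 (adjust +9): 59 + 9 = 68
  Event 8 (restock 13): 68 + 13 = 81
  Event 9 (sale 13): sell min(13,81)=13. stock: 81 - 13 = 68. total_sold = 42
Final: stock = 68, total_sold = 42

Checking against threshold 15:
  After event 1: stock=43 > 15
  After event 2: stock=35 > 15
  After event 3: stock=37 > 15
  After event 4: stock=62 > 15
  After event 5: stock=54 > 15
  After event 6: stock=59 > 15
  After event 7: stock=68 > 15
  After event 8: stock=81 > 15
  After event 9: stock=68 > 15
Alert events: []. Count = 0

Answer: 0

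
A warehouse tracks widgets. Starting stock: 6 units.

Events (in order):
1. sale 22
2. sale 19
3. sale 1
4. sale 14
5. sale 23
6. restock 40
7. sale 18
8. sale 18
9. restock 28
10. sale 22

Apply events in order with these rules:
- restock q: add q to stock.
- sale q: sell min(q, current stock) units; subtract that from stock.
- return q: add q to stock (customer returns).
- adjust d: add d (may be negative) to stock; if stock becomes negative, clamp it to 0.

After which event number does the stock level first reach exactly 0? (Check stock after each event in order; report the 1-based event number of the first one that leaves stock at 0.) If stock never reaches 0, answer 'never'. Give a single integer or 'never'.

Processing events:
Start: stock = 6
  Event 1 (sale 22): sell min(22,6)=6. stock: 6 - 6 = 0. total_sold = 6
  Event 2 (sale 19): sell min(19,0)=0. stock: 0 - 0 = 0. total_sold = 6
  Event 3 (sale 1): sell min(1,0)=0. stock: 0 - 0 = 0. total_sold = 6
  Event 4 (sale 14): sell min(14,0)=0. stock: 0 - 0 = 0. total_sold = 6
  Event 5 (sale 23): sell min(23,0)=0. stock: 0 - 0 = 0. total_sold = 6
  Event 6 (restock 40): 0 + 40 = 40
  Event 7 (sale 18): sell min(18,40)=18. stock: 40 - 18 = 22. total_sold = 24
  Event 8 (sale 18): sell min(18,22)=18. stock: 22 - 18 = 4. total_sold = 42
  Event 9 (restock 28): 4 + 28 = 32
  Event 10 (sale 22): sell min(22,32)=22. stock: 32 - 22 = 10. total_sold = 64
Final: stock = 10, total_sold = 64

First zero at event 1.

Answer: 1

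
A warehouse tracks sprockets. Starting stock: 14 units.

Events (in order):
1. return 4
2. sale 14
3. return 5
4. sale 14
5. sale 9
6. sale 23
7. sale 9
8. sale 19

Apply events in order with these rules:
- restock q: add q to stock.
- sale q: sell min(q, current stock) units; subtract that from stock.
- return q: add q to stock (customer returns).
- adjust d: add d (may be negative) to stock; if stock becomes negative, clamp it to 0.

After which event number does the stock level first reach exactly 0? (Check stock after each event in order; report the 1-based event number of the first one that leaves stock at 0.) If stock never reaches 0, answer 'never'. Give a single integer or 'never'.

Answer: 4

Derivation:
Processing events:
Start: stock = 14
  Event 1 (return 4): 14 + 4 = 18
  Event 2 (sale 14): sell min(14,18)=14. stock: 18 - 14 = 4. total_sold = 14
  Event 3 (return 5): 4 + 5 = 9
  Event 4 (sale 14): sell min(14,9)=9. stock: 9 - 9 = 0. total_sold = 23
  Event 5 (sale 9): sell min(9,0)=0. stock: 0 - 0 = 0. total_sold = 23
  Event 6 (sale 23): sell min(23,0)=0. stock: 0 - 0 = 0. total_sold = 23
  Event 7 (sale 9): sell min(9,0)=0. stock: 0 - 0 = 0. total_sold = 23
  Event 8 (sale 19): sell min(19,0)=0. stock: 0 - 0 = 0. total_sold = 23
Final: stock = 0, total_sold = 23

First zero at event 4.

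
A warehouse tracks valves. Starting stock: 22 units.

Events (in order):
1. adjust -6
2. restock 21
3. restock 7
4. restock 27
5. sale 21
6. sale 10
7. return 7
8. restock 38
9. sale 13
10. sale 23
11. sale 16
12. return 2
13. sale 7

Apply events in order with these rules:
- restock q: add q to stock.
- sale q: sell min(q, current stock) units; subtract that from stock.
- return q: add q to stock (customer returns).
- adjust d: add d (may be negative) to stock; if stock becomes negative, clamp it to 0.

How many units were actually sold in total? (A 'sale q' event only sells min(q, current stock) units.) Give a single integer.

Processing events:
Start: stock = 22
  Event 1 (adjust -6): 22 + -6 = 16
  Event 2 (restock 21): 16 + 21 = 37
  Event 3 (restock 7): 37 + 7 = 44
  Event 4 (restock 27): 44 + 27 = 71
  Event 5 (sale 21): sell min(21,71)=21. stock: 71 - 21 = 50. total_sold = 21
  Event 6 (sale 10): sell min(10,50)=10. stock: 50 - 10 = 40. total_sold = 31
  Event 7 (return 7): 40 + 7 = 47
  Event 8 (restock 38): 47 + 38 = 85
  Event 9 (sale 13): sell min(13,85)=13. stock: 85 - 13 = 72. total_sold = 44
  Event 10 (sale 23): sell min(23,72)=23. stock: 72 - 23 = 49. total_sold = 67
  Event 11 (sale 16): sell min(16,49)=16. stock: 49 - 16 = 33. total_sold = 83
  Event 12 (return 2): 33 + 2 = 35
  Event 13 (sale 7): sell min(7,35)=7. stock: 35 - 7 = 28. total_sold = 90
Final: stock = 28, total_sold = 90

Answer: 90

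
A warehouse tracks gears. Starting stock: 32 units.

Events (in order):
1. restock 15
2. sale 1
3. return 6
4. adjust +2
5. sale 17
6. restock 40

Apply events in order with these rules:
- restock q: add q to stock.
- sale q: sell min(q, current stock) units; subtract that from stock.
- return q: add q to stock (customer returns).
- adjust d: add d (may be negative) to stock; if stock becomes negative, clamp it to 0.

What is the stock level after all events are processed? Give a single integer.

Processing events:
Start: stock = 32
  Event 1 (restock 15): 32 + 15 = 47
  Event 2 (sale 1): sell min(1,47)=1. stock: 47 - 1 = 46. total_sold = 1
  Event 3 (return 6): 46 + 6 = 52
  Event 4 (adjust +2): 52 + 2 = 54
  Event 5 (sale 17): sell min(17,54)=17. stock: 54 - 17 = 37. total_sold = 18
  Event 6 (restock 40): 37 + 40 = 77
Final: stock = 77, total_sold = 18

Answer: 77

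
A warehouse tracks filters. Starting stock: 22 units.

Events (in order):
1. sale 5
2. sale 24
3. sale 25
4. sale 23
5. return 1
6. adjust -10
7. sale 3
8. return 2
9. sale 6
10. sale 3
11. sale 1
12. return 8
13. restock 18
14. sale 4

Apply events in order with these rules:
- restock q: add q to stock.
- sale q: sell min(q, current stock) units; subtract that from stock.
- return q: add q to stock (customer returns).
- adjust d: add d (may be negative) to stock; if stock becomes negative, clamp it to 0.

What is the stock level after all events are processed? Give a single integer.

Answer: 22

Derivation:
Processing events:
Start: stock = 22
  Event 1 (sale 5): sell min(5,22)=5. stock: 22 - 5 = 17. total_sold = 5
  Event 2 (sale 24): sell min(24,17)=17. stock: 17 - 17 = 0. total_sold = 22
  Event 3 (sale 25): sell min(25,0)=0. stock: 0 - 0 = 0. total_sold = 22
  Event 4 (sale 23): sell min(23,0)=0. stock: 0 - 0 = 0. total_sold = 22
  Event 5 (return 1): 0 + 1 = 1
  Event 6 (adjust -10): 1 + -10 = 0 (clamped to 0)
  Event 7 (sale 3): sell min(3,0)=0. stock: 0 - 0 = 0. total_sold = 22
  Event 8 (return 2): 0 + 2 = 2
  Event 9 (sale 6): sell min(6,2)=2. stock: 2 - 2 = 0. total_sold = 24
  Event 10 (sale 3): sell min(3,0)=0. stock: 0 - 0 = 0. total_sold = 24
  Event 11 (sale 1): sell min(1,0)=0. stock: 0 - 0 = 0. total_sold = 24
  Event 12 (return 8): 0 + 8 = 8
  Event 13 (restock 18): 8 + 18 = 26
  Event 14 (sale 4): sell min(4,26)=4. stock: 26 - 4 = 22. total_sold = 28
Final: stock = 22, total_sold = 28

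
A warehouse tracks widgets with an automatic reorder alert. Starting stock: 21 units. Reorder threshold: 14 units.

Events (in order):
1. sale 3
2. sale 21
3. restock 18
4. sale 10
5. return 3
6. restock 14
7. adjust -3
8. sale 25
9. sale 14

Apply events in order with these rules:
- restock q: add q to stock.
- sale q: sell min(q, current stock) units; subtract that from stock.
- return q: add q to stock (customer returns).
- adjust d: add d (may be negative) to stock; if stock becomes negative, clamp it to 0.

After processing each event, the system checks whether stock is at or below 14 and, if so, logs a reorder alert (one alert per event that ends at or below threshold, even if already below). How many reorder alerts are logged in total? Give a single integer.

Answer: 5

Derivation:
Processing events:
Start: stock = 21
  Event 1 (sale 3): sell min(3,21)=3. stock: 21 - 3 = 18. total_sold = 3
  Event 2 (sale 21): sell min(21,18)=18. stock: 18 - 18 = 0. total_sold = 21
  Event 3 (restock 18): 0 + 18 = 18
  Event 4 (sale 10): sell min(10,18)=10. stock: 18 - 10 = 8. total_sold = 31
  Event 5 (return 3): 8 + 3 = 11
  Event 6 (restock 14): 11 + 14 = 25
  Event 7 (adjust -3): 25 + -3 = 22
  Event 8 (sale 25): sell min(25,22)=22. stock: 22 - 22 = 0. total_sold = 53
  Event 9 (sale 14): sell min(14,0)=0. stock: 0 - 0 = 0. total_sold = 53
Final: stock = 0, total_sold = 53

Checking against threshold 14:
  After event 1: stock=18 > 14
  After event 2: stock=0 <= 14 -> ALERT
  After event 3: stock=18 > 14
  After event 4: stock=8 <= 14 -> ALERT
  After event 5: stock=11 <= 14 -> ALERT
  After event 6: stock=25 > 14
  After event 7: stock=22 > 14
  After event 8: stock=0 <= 14 -> ALERT
  After event 9: stock=0 <= 14 -> ALERT
Alert events: [2, 4, 5, 8, 9]. Count = 5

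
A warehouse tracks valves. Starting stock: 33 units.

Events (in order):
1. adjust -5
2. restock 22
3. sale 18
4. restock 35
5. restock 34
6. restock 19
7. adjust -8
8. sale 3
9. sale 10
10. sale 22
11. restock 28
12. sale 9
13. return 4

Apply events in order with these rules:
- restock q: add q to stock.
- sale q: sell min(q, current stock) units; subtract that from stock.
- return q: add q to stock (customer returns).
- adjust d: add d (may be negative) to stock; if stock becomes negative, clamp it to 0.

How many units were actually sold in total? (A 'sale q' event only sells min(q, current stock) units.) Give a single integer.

Processing events:
Start: stock = 33
  Event 1 (adjust -5): 33 + -5 = 28
  Event 2 (restock 22): 28 + 22 = 50
  Event 3 (sale 18): sell min(18,50)=18. stock: 50 - 18 = 32. total_sold = 18
  Event 4 (restock 35): 32 + 35 = 67
  Event 5 (restock 34): 67 + 34 = 101
  Event 6 (restock 19): 101 + 19 = 120
  Event 7 (adjust -8): 120 + -8 = 112
  Event 8 (sale 3): sell min(3,112)=3. stock: 112 - 3 = 109. total_sold = 21
  Event 9 (sale 10): sell min(10,109)=10. stock: 109 - 10 = 99. total_sold = 31
  Event 10 (sale 22): sell min(22,99)=22. stock: 99 - 22 = 77. total_sold = 53
  Event 11 (restock 28): 77 + 28 = 105
  Event 12 (sale 9): sell min(9,105)=9. stock: 105 - 9 = 96. total_sold = 62
  Event 13 (return 4): 96 + 4 = 100
Final: stock = 100, total_sold = 62

Answer: 62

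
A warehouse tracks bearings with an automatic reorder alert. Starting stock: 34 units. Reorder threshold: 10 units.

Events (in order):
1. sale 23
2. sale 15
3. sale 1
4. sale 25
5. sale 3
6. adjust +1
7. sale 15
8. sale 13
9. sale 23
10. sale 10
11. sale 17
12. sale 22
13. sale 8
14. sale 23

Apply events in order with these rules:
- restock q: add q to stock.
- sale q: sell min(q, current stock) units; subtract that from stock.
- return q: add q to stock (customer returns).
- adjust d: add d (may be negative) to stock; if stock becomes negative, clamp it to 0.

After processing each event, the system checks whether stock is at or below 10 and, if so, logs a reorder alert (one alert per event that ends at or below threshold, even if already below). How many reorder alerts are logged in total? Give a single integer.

Processing events:
Start: stock = 34
  Event 1 (sale 23): sell min(23,34)=23. stock: 34 - 23 = 11. total_sold = 23
  Event 2 (sale 15): sell min(15,11)=11. stock: 11 - 11 = 0. total_sold = 34
  Event 3 (sale 1): sell min(1,0)=0. stock: 0 - 0 = 0. total_sold = 34
  Event 4 (sale 25): sell min(25,0)=0. stock: 0 - 0 = 0. total_sold = 34
  Event 5 (sale 3): sell min(3,0)=0. stock: 0 - 0 = 0. total_sold = 34
  Event 6 (adjust +1): 0 + 1 = 1
  Event 7 (sale 15): sell min(15,1)=1. stock: 1 - 1 = 0. total_sold = 35
  Event 8 (sale 13): sell min(13,0)=0. stock: 0 - 0 = 0. total_sold = 35
  Event 9 (sale 23): sell min(23,0)=0. stock: 0 - 0 = 0. total_sold = 35
  Event 10 (sale 10): sell min(10,0)=0. stock: 0 - 0 = 0. total_sold = 35
  Event 11 (sale 17): sell min(17,0)=0. stock: 0 - 0 = 0. total_sold = 35
  Event 12 (sale 22): sell min(22,0)=0. stock: 0 - 0 = 0. total_sold = 35
  Event 13 (sale 8): sell min(8,0)=0. stock: 0 - 0 = 0. total_sold = 35
  Event 14 (sale 23): sell min(23,0)=0. stock: 0 - 0 = 0. total_sold = 35
Final: stock = 0, total_sold = 35

Checking against threshold 10:
  After event 1: stock=11 > 10
  After event 2: stock=0 <= 10 -> ALERT
  After event 3: stock=0 <= 10 -> ALERT
  After event 4: stock=0 <= 10 -> ALERT
  After event 5: stock=0 <= 10 -> ALERT
  After event 6: stock=1 <= 10 -> ALERT
  After event 7: stock=0 <= 10 -> ALERT
  After event 8: stock=0 <= 10 -> ALERT
  After event 9: stock=0 <= 10 -> ALERT
  After event 10: stock=0 <= 10 -> ALERT
  After event 11: stock=0 <= 10 -> ALERT
  After event 12: stock=0 <= 10 -> ALERT
  After event 13: stock=0 <= 10 -> ALERT
  After event 14: stock=0 <= 10 -> ALERT
Alert events: [2, 3, 4, 5, 6, 7, 8, 9, 10, 11, 12, 13, 14]. Count = 13

Answer: 13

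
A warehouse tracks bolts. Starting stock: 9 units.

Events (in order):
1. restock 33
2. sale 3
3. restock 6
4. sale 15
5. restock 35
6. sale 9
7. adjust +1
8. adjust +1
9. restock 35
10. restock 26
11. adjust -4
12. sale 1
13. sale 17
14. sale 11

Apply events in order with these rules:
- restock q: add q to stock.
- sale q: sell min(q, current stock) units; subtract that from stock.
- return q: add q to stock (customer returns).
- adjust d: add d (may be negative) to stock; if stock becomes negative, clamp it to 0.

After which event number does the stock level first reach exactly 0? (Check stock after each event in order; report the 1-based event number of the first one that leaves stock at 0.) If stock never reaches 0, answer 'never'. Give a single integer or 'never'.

Processing events:
Start: stock = 9
  Event 1 (restock 33): 9 + 33 = 42
  Event 2 (sale 3): sell min(3,42)=3. stock: 42 - 3 = 39. total_sold = 3
  Event 3 (restock 6): 39 + 6 = 45
  Event 4 (sale 15): sell min(15,45)=15. stock: 45 - 15 = 30. total_sold = 18
  Event 5 (restock 35): 30 + 35 = 65
  Event 6 (sale 9): sell min(9,65)=9. stock: 65 - 9 = 56. total_sold = 27
  Event 7 (adjust +1): 56 + 1 = 57
  Event 8 (adjust +1): 57 + 1 = 58
  Event 9 (restock 35): 58 + 35 = 93
  Event 10 (restock 26): 93 + 26 = 119
  Event 11 (adjust -4): 119 + -4 = 115
  Event 12 (sale 1): sell min(1,115)=1. stock: 115 - 1 = 114. total_sold = 28
  Event 13 (sale 17): sell min(17,114)=17. stock: 114 - 17 = 97. total_sold = 45
  Event 14 (sale 11): sell min(11,97)=11. stock: 97 - 11 = 86. total_sold = 56
Final: stock = 86, total_sold = 56

Stock never reaches 0.

Answer: never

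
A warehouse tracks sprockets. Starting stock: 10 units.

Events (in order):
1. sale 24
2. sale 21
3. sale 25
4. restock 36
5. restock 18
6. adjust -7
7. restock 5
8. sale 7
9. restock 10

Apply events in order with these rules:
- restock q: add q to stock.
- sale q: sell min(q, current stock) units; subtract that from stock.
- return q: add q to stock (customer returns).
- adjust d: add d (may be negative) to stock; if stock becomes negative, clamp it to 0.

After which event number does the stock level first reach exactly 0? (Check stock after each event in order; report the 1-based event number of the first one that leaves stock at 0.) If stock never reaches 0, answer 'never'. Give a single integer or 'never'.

Answer: 1

Derivation:
Processing events:
Start: stock = 10
  Event 1 (sale 24): sell min(24,10)=10. stock: 10 - 10 = 0. total_sold = 10
  Event 2 (sale 21): sell min(21,0)=0. stock: 0 - 0 = 0. total_sold = 10
  Event 3 (sale 25): sell min(25,0)=0. stock: 0 - 0 = 0. total_sold = 10
  Event 4 (restock 36): 0 + 36 = 36
  Event 5 (restock 18): 36 + 18 = 54
  Event 6 (adjust -7): 54 + -7 = 47
  Event 7 (restock 5): 47 + 5 = 52
  Event 8 (sale 7): sell min(7,52)=7. stock: 52 - 7 = 45. total_sold = 17
  Event 9 (restock 10): 45 + 10 = 55
Final: stock = 55, total_sold = 17

First zero at event 1.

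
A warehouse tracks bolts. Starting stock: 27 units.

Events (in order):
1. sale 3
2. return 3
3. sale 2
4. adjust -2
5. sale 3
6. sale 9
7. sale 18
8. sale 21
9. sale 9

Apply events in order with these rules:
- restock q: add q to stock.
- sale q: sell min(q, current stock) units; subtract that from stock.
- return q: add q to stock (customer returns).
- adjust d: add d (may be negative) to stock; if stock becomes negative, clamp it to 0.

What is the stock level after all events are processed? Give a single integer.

Answer: 0

Derivation:
Processing events:
Start: stock = 27
  Event 1 (sale 3): sell min(3,27)=3. stock: 27 - 3 = 24. total_sold = 3
  Event 2 (return 3): 24 + 3 = 27
  Event 3 (sale 2): sell min(2,27)=2. stock: 27 - 2 = 25. total_sold = 5
  Event 4 (adjust -2): 25 + -2 = 23
  Event 5 (sale 3): sell min(3,23)=3. stock: 23 - 3 = 20. total_sold = 8
  Event 6 (sale 9): sell min(9,20)=9. stock: 20 - 9 = 11. total_sold = 17
  Event 7 (sale 18): sell min(18,11)=11. stock: 11 - 11 = 0. total_sold = 28
  Event 8 (sale 21): sell min(21,0)=0. stock: 0 - 0 = 0. total_sold = 28
  Event 9 (sale 9): sell min(9,0)=0. stock: 0 - 0 = 0. total_sold = 28
Final: stock = 0, total_sold = 28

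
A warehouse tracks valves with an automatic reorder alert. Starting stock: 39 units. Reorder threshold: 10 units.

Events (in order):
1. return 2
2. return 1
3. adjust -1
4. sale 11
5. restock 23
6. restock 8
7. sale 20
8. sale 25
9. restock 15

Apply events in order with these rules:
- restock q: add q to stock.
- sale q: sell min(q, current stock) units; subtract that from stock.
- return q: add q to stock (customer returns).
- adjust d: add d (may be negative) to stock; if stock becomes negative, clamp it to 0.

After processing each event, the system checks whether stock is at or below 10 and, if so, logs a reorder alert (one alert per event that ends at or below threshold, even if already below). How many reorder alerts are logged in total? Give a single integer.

Processing events:
Start: stock = 39
  Event 1 (return 2): 39 + 2 = 41
  Event 2 (return 1): 41 + 1 = 42
  Event 3 (adjust -1): 42 + -1 = 41
  Event 4 (sale 11): sell min(11,41)=11. stock: 41 - 11 = 30. total_sold = 11
  Event 5 (restock 23): 30 + 23 = 53
  Event 6 (restock 8): 53 + 8 = 61
  Event 7 (sale 20): sell min(20,61)=20. stock: 61 - 20 = 41. total_sold = 31
  Event 8 (sale 25): sell min(25,41)=25. stock: 41 - 25 = 16. total_sold = 56
  Event 9 (restock 15): 16 + 15 = 31
Final: stock = 31, total_sold = 56

Checking against threshold 10:
  After event 1: stock=41 > 10
  After event 2: stock=42 > 10
  After event 3: stock=41 > 10
  After event 4: stock=30 > 10
  After event 5: stock=53 > 10
  After event 6: stock=61 > 10
  After event 7: stock=41 > 10
  After event 8: stock=16 > 10
  After event 9: stock=31 > 10
Alert events: []. Count = 0

Answer: 0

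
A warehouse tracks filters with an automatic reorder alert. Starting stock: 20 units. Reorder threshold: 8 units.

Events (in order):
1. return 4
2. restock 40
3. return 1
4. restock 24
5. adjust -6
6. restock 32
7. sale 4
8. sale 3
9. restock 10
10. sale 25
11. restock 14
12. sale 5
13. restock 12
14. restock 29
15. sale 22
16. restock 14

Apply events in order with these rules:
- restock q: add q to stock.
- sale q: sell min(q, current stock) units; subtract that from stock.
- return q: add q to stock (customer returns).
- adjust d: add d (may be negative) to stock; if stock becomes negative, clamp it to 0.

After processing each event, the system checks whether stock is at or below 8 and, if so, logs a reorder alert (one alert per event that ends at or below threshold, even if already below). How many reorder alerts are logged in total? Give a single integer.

Answer: 0

Derivation:
Processing events:
Start: stock = 20
  Event 1 (return 4): 20 + 4 = 24
  Event 2 (restock 40): 24 + 40 = 64
  Event 3 (return 1): 64 + 1 = 65
  Event 4 (restock 24): 65 + 24 = 89
  Event 5 (adjust -6): 89 + -6 = 83
  Event 6 (restock 32): 83 + 32 = 115
  Event 7 (sale 4): sell min(4,115)=4. stock: 115 - 4 = 111. total_sold = 4
  Event 8 (sale 3): sell min(3,111)=3. stock: 111 - 3 = 108. total_sold = 7
  Event 9 (restock 10): 108 + 10 = 118
  Event 10 (sale 25): sell min(25,118)=25. stock: 118 - 25 = 93. total_sold = 32
  Event 11 (restock 14): 93 + 14 = 107
  Event 12 (sale 5): sell min(5,107)=5. stock: 107 - 5 = 102. total_sold = 37
  Event 13 (restock 12): 102 + 12 = 114
  Event 14 (restock 29): 114 + 29 = 143
  Event 15 (sale 22): sell min(22,143)=22. stock: 143 - 22 = 121. total_sold = 59
  Event 16 (restock 14): 121 + 14 = 135
Final: stock = 135, total_sold = 59

Checking against threshold 8:
  After event 1: stock=24 > 8
  After event 2: stock=64 > 8
  After event 3: stock=65 > 8
  After event 4: stock=89 > 8
  After event 5: stock=83 > 8
  After event 6: stock=115 > 8
  After event 7: stock=111 > 8
  After event 8: stock=108 > 8
  After event 9: stock=118 > 8
  After event 10: stock=93 > 8
  After event 11: stock=107 > 8
  After event 12: stock=102 > 8
  After event 13: stock=114 > 8
  After event 14: stock=143 > 8
  After event 15: stock=121 > 8
  After event 16: stock=135 > 8
Alert events: []. Count = 0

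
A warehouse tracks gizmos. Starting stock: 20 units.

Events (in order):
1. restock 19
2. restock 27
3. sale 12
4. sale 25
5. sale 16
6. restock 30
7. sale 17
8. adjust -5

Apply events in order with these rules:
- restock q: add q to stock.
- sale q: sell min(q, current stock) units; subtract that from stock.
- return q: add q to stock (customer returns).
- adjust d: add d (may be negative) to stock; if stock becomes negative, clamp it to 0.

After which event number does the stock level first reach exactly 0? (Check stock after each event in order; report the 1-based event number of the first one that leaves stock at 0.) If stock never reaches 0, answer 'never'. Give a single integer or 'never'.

Answer: never

Derivation:
Processing events:
Start: stock = 20
  Event 1 (restock 19): 20 + 19 = 39
  Event 2 (restock 27): 39 + 27 = 66
  Event 3 (sale 12): sell min(12,66)=12. stock: 66 - 12 = 54. total_sold = 12
  Event 4 (sale 25): sell min(25,54)=25. stock: 54 - 25 = 29. total_sold = 37
  Event 5 (sale 16): sell min(16,29)=16. stock: 29 - 16 = 13. total_sold = 53
  Event 6 (restock 30): 13 + 30 = 43
  Event 7 (sale 17): sell min(17,43)=17. stock: 43 - 17 = 26. total_sold = 70
  Event 8 (adjust -5): 26 + -5 = 21
Final: stock = 21, total_sold = 70

Stock never reaches 0.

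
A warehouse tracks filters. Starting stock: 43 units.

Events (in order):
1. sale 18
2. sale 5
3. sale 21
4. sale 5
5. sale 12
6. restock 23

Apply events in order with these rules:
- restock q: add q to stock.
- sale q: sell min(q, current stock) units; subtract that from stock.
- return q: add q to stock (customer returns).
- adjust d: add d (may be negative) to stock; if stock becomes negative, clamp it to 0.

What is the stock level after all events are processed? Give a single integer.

Processing events:
Start: stock = 43
  Event 1 (sale 18): sell min(18,43)=18. stock: 43 - 18 = 25. total_sold = 18
  Event 2 (sale 5): sell min(5,25)=5. stock: 25 - 5 = 20. total_sold = 23
  Event 3 (sale 21): sell min(21,20)=20. stock: 20 - 20 = 0. total_sold = 43
  Event 4 (sale 5): sell min(5,0)=0. stock: 0 - 0 = 0. total_sold = 43
  Event 5 (sale 12): sell min(12,0)=0. stock: 0 - 0 = 0. total_sold = 43
  Event 6 (restock 23): 0 + 23 = 23
Final: stock = 23, total_sold = 43

Answer: 23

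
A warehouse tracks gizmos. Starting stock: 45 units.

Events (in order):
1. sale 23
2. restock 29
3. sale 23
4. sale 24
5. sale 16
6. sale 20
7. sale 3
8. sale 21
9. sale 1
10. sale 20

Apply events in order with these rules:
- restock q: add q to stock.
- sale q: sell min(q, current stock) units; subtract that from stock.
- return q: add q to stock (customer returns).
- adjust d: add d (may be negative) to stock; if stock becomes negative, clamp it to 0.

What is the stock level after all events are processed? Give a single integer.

Processing events:
Start: stock = 45
  Event 1 (sale 23): sell min(23,45)=23. stock: 45 - 23 = 22. total_sold = 23
  Event 2 (restock 29): 22 + 29 = 51
  Event 3 (sale 23): sell min(23,51)=23. stock: 51 - 23 = 28. total_sold = 46
  Event 4 (sale 24): sell min(24,28)=24. stock: 28 - 24 = 4. total_sold = 70
  Event 5 (sale 16): sell min(16,4)=4. stock: 4 - 4 = 0. total_sold = 74
  Event 6 (sale 20): sell min(20,0)=0. stock: 0 - 0 = 0. total_sold = 74
  Event 7 (sale 3): sell min(3,0)=0. stock: 0 - 0 = 0. total_sold = 74
  Event 8 (sale 21): sell min(21,0)=0. stock: 0 - 0 = 0. total_sold = 74
  Event 9 (sale 1): sell min(1,0)=0. stock: 0 - 0 = 0. total_sold = 74
  Event 10 (sale 20): sell min(20,0)=0. stock: 0 - 0 = 0. total_sold = 74
Final: stock = 0, total_sold = 74

Answer: 0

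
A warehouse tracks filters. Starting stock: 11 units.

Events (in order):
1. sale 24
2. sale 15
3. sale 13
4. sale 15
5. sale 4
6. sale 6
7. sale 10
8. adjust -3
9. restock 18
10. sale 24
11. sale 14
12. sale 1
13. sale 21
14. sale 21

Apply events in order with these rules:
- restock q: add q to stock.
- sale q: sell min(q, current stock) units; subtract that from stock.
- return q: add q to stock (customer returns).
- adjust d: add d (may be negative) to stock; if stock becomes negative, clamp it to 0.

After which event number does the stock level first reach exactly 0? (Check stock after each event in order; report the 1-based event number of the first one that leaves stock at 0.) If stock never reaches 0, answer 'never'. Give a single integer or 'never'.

Processing events:
Start: stock = 11
  Event 1 (sale 24): sell min(24,11)=11. stock: 11 - 11 = 0. total_sold = 11
  Event 2 (sale 15): sell min(15,0)=0. stock: 0 - 0 = 0. total_sold = 11
  Event 3 (sale 13): sell min(13,0)=0. stock: 0 - 0 = 0. total_sold = 11
  Event 4 (sale 15): sell min(15,0)=0. stock: 0 - 0 = 0. total_sold = 11
  Event 5 (sale 4): sell min(4,0)=0. stock: 0 - 0 = 0. total_sold = 11
  Event 6 (sale 6): sell min(6,0)=0. stock: 0 - 0 = 0. total_sold = 11
  Event 7 (sale 10): sell min(10,0)=0. stock: 0 - 0 = 0. total_sold = 11
  Event 8 (adjust -3): 0 + -3 = 0 (clamped to 0)
  Event 9 (restock 18): 0 + 18 = 18
  Event 10 (sale 24): sell min(24,18)=18. stock: 18 - 18 = 0. total_sold = 29
  Event 11 (sale 14): sell min(14,0)=0. stock: 0 - 0 = 0. total_sold = 29
  Event 12 (sale 1): sell min(1,0)=0. stock: 0 - 0 = 0. total_sold = 29
  Event 13 (sale 21): sell min(21,0)=0. stock: 0 - 0 = 0. total_sold = 29
  Event 14 (sale 21): sell min(21,0)=0. stock: 0 - 0 = 0. total_sold = 29
Final: stock = 0, total_sold = 29

First zero at event 1.

Answer: 1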